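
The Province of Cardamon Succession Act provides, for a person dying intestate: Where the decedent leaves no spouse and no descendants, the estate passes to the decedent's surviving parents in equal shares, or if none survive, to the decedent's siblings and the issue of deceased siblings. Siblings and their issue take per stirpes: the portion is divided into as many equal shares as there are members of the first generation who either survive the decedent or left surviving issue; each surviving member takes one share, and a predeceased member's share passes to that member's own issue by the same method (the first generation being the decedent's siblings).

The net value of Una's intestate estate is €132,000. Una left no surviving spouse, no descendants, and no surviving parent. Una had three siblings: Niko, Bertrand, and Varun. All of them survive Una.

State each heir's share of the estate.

Niko: €44,000; Bertrand: €44,000; Varun: €44,000

The entire €132,000 passes to the siblings and their issue.
That amount (€132,000) is divided into 3 shares of €44,000: Niko, Bertrand, and Varun each take €44,000.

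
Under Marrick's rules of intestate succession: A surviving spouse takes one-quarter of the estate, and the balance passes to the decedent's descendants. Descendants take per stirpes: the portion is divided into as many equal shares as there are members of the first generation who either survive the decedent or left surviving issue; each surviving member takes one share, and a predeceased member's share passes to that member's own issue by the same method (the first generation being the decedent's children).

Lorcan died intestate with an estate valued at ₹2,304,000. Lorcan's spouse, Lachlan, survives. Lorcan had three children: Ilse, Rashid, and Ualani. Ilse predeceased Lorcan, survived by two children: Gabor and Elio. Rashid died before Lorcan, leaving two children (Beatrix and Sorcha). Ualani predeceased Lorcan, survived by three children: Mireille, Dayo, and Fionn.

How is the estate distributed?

Lachlan: ₹576,000; Gabor: ₹288,000; Elio: ₹288,000; Beatrix: ₹288,000; Sorcha: ₹288,000; Mireille: ₹192,000; Dayo: ₹192,000; Fionn: ₹192,000

Lachlan takes one-quarter of ₹2,304,000 = ₹576,000. The remaining ₹1,728,000 passes to the descendants.
The descendants' portion (₹1,728,000) is divided into 3 shares of ₹576,000: Ilse's ₹576,000 share passes to Ilse's issue; Rashid's ₹576,000 share passes to Rashid's issue; Ualani's ₹576,000 share passes to Ualani's issue.
Ilse's share (₹576,000) is divided into 2 shares of ₹288,000: Gabor and Elio each take ₹288,000.
Rashid's share (₹576,000) is divided into 2 shares of ₹288,000: Beatrix and Sorcha each take ₹288,000.
Ualani's share (₹576,000) is divided into 3 shares of ₹192,000: Mireille, Dayo, and Fionn each take ₹192,000.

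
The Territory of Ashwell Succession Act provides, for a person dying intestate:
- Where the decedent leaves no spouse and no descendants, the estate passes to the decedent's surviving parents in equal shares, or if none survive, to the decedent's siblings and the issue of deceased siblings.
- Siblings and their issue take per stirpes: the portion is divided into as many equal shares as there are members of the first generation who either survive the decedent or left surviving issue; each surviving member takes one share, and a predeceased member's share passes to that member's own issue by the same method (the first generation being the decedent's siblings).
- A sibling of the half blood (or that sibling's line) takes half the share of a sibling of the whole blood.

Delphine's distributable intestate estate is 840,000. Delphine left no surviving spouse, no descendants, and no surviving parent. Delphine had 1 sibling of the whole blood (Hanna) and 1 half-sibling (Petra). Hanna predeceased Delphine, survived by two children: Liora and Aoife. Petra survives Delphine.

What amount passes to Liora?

Liora receives 280,000.

The entire 840,000 passes to the siblings and their issue.
Counting each half-blood sibling's line as half a unit, there are 3/2 units in 840,000, so one unit is 560,000. Whole-blood lines (Hanna) take 560,000 each; half-blood lines (Petra) take 280,000 each.
Hanna's share (560,000) is divided into 2 shares of 280,000: Liora and Aoife each take 280,000.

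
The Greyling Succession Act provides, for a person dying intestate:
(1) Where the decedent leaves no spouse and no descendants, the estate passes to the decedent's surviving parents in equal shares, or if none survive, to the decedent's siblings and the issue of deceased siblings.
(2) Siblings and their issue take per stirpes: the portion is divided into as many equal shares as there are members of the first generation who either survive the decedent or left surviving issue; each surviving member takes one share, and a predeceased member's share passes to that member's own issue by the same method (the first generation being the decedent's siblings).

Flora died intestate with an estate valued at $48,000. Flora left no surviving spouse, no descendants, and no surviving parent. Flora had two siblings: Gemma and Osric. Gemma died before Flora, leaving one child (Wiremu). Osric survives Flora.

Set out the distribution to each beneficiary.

Wiremu: $24,000; Osric: $24,000

The entire $48,000 passes to the siblings and their issue.
That amount ($48,000) is divided into 2 shares of $24,000: Osric takes $24,000; Gemma's $24,000 share passes to Gemma's issue.
Gemma's share ($24,000) passes entirely to Wiremu.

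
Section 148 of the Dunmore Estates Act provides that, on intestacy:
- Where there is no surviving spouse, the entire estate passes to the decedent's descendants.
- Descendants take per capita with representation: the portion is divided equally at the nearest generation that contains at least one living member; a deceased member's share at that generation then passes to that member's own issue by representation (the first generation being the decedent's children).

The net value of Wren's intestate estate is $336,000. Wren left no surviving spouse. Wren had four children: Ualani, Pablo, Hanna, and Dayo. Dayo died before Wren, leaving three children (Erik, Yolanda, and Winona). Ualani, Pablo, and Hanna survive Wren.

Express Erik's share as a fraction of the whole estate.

Erik receives 1/12 of the estate.

The entire $336,000 passes to the descendants.
That amount ($336,000) is divided into 4 shares of $84,000: Ualani, Pablo, and Hanna each take $84,000; Dayo's $84,000 share passes to Dayo's issue.
Dayo's share ($84,000) is divided into 3 shares of $28,000: Erik, Yolanda, and Winona each take $28,000.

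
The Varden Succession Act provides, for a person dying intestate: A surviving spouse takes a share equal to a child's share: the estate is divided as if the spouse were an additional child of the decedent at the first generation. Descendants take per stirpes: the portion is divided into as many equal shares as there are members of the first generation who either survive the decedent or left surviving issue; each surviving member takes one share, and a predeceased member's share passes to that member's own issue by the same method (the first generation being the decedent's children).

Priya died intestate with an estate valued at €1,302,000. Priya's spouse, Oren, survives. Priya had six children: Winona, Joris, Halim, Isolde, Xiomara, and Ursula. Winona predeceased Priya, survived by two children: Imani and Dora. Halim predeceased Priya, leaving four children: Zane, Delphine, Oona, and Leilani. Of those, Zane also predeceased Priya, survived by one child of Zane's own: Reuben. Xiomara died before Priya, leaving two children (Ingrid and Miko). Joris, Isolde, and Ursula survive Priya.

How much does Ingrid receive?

The spouse counts as an additional share at the children's level, so there are 7 primary shares of €186,000. Oren takes one such share (€186,000).
The children's combined portion (€1,116,000) is divided into 6 shares of €186,000: Joris, Isolde, and Ursula each take €186,000; Winona's €186,000 share passes to Winona's issue; Halim's €186,000 share passes to Halim's issue; Xiomara's €186,000 share passes to Xiomara's issue.
Winona's share (€186,000) is divided into 2 shares of €93,000: Imani and Dora each take €93,000.
Halim's share (€186,000) is divided into 4 shares of €46,500: Delphine, Oona, and Leilani each take €46,500; Zane's €46,500 share passes to Zane's issue.
Zane's share (€46,500) passes entirely to Reuben.
Xiomara's share (€186,000) is divided into 2 shares of €93,000: Ingrid and Miko each take €93,000.

Ingrid receives €93,000.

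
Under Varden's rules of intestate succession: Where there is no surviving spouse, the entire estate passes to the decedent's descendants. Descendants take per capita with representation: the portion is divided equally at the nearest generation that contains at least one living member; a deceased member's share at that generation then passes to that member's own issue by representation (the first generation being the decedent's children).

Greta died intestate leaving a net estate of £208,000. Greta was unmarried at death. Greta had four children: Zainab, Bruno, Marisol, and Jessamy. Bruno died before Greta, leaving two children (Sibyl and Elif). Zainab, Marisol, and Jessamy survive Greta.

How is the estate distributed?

The entire £208,000 passes to the descendants.
That amount (£208,000) is divided into 4 shares of £52,000: Zainab, Marisol, and Jessamy each take £52,000; Bruno's £52,000 share passes to Bruno's issue.
Bruno's share (£52,000) is divided into 2 shares of £26,000: Sibyl and Elif each take £26,000.

Zainab: £52,000; Sibyl: £26,000; Elif: £26,000; Marisol: £52,000; Jessamy: £52,000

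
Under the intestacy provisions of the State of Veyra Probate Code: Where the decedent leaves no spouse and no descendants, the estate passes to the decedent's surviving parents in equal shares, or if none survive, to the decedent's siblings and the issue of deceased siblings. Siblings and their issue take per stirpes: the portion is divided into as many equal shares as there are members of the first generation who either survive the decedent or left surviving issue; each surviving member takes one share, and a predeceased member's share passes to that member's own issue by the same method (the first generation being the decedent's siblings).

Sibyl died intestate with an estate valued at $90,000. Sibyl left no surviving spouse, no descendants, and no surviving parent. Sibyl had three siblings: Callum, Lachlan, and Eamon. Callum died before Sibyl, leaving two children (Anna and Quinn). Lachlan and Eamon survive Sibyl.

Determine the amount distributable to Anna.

The entire $90,000 passes to the siblings and their issue.
That amount ($90,000) is divided into 3 shares of $30,000: Lachlan and Eamon each take $30,000; Callum's $30,000 share passes to Callum's issue.
Callum's share ($30,000) is divided into 2 shares of $15,000: Anna and Quinn each take $15,000.

Anna receives $15,000.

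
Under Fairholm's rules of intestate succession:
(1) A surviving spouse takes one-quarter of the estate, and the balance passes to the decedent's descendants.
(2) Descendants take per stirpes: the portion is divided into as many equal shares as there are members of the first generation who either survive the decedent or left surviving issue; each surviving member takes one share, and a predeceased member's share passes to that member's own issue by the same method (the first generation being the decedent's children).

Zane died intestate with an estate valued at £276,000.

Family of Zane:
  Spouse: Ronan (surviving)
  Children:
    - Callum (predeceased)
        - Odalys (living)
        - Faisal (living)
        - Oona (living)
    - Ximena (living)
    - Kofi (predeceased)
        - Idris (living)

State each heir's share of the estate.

Ronan takes one-quarter of £276,000 = £69,000. The remaining £207,000 passes to the descendants.
The descendants' portion (£207,000) is divided into 3 shares of £69,000: Ximena takes £69,000; Callum's £69,000 share passes to Callum's issue; Kofi's £69,000 share passes to Kofi's issue.
Callum's share (£69,000) is divided into 3 shares of £23,000: Odalys, Faisal, and Oona each take £23,000.
Kofi's share (£69,000) passes entirely to Idris.

Ronan: £69,000; Odalys: £23,000; Faisal: £23,000; Oona: £23,000; Ximena: £69,000; Idris: £69,000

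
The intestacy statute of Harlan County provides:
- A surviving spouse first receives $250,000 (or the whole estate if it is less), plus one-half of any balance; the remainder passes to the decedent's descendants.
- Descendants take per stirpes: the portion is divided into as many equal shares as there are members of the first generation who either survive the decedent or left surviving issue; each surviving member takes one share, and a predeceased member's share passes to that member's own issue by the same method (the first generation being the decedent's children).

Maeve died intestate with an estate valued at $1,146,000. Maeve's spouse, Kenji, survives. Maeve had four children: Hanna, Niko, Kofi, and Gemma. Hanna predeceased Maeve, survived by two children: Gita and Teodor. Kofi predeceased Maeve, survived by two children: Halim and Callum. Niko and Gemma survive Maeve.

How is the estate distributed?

Kenji first takes $250,000, leaving a balance of $896,000. Kenji then takes one-half of the balance ($448,000), for a total of $698,000. The remaining $448,000 passes to the descendants.
The descendants' portion ($448,000) is divided into 4 shares of $112,000: Niko and Gemma each take $112,000; Hanna's $112,000 share passes to Hanna's issue; Kofi's $112,000 share passes to Kofi's issue.
Hanna's share ($112,000) is divided into 2 shares of $56,000: Gita and Teodor each take $56,000.
Kofi's share ($112,000) is divided into 2 shares of $56,000: Halim and Callum each take $56,000.

Kenji: $698,000; Gita: $56,000; Teodor: $56,000; Niko: $112,000; Halim: $56,000; Callum: $56,000; Gemma: $112,000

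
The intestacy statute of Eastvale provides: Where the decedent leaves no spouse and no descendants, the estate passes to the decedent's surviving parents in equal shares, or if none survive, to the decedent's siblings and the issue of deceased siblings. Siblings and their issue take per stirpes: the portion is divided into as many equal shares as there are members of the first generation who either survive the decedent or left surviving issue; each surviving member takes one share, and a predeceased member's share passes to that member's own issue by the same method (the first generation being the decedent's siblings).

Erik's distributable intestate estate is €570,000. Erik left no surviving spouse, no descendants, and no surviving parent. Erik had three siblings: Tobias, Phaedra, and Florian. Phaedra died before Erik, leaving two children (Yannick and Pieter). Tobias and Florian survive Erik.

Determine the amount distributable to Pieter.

Pieter receives €95,000.

The entire €570,000 passes to the siblings and their issue.
That amount (€570,000) is divided into 3 shares of €190,000: Tobias and Florian each take €190,000; Phaedra's €190,000 share passes to Phaedra's issue.
Phaedra's share (€190,000) is divided into 2 shares of €95,000: Yannick and Pieter each take €95,000.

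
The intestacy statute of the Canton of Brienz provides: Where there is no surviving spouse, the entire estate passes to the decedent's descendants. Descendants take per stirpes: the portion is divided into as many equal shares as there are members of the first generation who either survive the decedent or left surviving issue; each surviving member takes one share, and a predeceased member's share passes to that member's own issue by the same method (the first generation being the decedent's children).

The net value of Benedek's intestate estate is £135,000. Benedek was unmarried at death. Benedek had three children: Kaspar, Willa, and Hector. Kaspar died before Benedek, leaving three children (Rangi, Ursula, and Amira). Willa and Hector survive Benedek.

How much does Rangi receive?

Rangi receives £15,000.

The entire £135,000 passes to the descendants.
That amount (£135,000) is divided into 3 shares of £45,000: Willa and Hector each take £45,000; Kaspar's £45,000 share passes to Kaspar's issue.
Kaspar's share (£45,000) is divided into 3 shares of £15,000: Rangi, Ursula, and Amira each take £15,000.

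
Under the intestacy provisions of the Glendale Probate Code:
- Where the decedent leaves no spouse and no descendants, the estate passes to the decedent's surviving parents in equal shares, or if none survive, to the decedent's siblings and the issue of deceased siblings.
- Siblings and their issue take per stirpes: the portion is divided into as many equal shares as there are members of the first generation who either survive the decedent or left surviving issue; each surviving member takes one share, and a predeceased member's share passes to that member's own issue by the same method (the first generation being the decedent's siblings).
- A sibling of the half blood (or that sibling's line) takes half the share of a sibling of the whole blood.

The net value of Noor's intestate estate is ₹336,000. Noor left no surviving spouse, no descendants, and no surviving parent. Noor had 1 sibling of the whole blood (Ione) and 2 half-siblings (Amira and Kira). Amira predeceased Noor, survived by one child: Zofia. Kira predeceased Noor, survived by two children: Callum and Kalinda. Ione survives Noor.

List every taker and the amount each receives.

The entire ₹336,000 passes to the siblings and their issue.
Counting each half-blood sibling's line as half a unit, there are 2 units in ₹336,000, so one unit is ₹168,000. Whole-blood lines (Ione) take ₹168,000 each; half-blood lines (Amira and Kira) take ₹84,000 each.
Amira's share (₹84,000) passes entirely to Zofia.
Kira's share (₹84,000) is divided into 2 shares of ₹42,000: Callum and Kalinda each take ₹42,000.

Zofia: ₹84,000; Callum: ₹42,000; Kalinda: ₹42,000; Ione: ₹168,000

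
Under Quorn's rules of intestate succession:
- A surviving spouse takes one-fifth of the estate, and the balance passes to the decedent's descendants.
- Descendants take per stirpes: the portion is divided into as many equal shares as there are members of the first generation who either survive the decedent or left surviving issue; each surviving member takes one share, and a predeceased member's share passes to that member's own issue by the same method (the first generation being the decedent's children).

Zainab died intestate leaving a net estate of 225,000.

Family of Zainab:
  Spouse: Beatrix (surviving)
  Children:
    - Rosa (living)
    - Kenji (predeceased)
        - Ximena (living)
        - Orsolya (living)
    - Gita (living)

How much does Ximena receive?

Beatrix takes one-fifth of 225,000 = 45,000. The remaining 180,000 passes to the descendants.
The descendants' portion (180,000) is divided into 3 shares of 60,000: Rosa and Gita each take 60,000; Kenji's 60,000 share passes to Kenji's issue.
Kenji's share (60,000) is divided into 2 shares of 30,000: Ximena and Orsolya each take 30,000.

Ximena receives 30,000.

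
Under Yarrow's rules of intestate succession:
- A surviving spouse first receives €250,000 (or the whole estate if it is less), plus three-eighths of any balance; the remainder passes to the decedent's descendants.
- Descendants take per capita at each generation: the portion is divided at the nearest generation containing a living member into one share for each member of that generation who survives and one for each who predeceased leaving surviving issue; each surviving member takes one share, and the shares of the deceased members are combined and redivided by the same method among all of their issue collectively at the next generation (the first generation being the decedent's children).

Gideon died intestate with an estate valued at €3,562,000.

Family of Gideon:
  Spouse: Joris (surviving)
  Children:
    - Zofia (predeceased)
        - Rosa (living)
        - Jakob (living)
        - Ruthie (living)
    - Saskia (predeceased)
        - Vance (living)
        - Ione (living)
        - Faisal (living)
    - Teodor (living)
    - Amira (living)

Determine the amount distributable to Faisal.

Faisal receives €172,500.

Joris first takes €250,000, leaving a balance of €3,312,000. Joris then takes three-eighths of the balance (€1,242,000), for a total of €1,492,000. The remaining €2,070,000 passes to the descendants.
The descendants' portion (€2,070,000) is divided at the children's generation into 4 shares of €517,500. Teodor and Amira each take €517,500. The 2 shares of the deceased (Zofia and Saskia) are combined into a pool of €1,035,000.
That pool (€1,035,000) is divided at the grandchildren's generation equally among Rosa, Jakob, Ruthie, Vance, Ione, and Faisal: €172,500 each.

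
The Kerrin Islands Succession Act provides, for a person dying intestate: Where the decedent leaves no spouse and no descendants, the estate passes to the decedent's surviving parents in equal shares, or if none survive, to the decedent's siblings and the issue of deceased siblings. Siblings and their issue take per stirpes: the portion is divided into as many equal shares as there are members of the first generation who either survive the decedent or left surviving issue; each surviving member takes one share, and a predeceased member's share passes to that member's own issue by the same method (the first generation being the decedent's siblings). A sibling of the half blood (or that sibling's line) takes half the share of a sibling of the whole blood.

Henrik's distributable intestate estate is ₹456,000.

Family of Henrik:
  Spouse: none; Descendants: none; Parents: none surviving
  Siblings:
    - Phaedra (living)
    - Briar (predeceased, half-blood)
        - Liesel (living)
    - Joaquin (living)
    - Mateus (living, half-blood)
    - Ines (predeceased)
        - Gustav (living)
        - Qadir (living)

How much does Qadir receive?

The entire ₹456,000 passes to the siblings and their issue.
Counting each half-blood sibling's line as half a unit, there are 4 units in ₹456,000, so one unit is ₹114,000. Whole-blood lines (Phaedra, Joaquin, and Ines) take ₹114,000 each; half-blood lines (Briar and Mateus) take ₹57,000 each.
Briar's share (₹57,000) passes entirely to Liesel.
Ines's share (₹114,000) is divided into 2 shares of ₹57,000: Gustav and Qadir each take ₹57,000.

Qadir receives ₹57,000.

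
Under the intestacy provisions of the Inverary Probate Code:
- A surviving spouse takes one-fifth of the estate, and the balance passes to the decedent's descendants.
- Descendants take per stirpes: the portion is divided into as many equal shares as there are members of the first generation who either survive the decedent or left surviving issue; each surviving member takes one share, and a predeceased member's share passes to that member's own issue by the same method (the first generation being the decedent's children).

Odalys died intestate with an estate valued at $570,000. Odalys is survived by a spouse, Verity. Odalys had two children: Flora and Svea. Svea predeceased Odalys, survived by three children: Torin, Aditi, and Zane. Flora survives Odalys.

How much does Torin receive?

Verity takes one-fifth of $570,000 = $114,000. The remaining $456,000 passes to the descendants.
The descendants' portion ($456,000) is divided into 2 shares of $228,000: Flora takes $228,000; Svea's $228,000 share passes to Svea's issue.
Svea's share ($228,000) is divided into 3 shares of $76,000: Torin, Aditi, and Zane each take $76,000.

Torin receives $76,000.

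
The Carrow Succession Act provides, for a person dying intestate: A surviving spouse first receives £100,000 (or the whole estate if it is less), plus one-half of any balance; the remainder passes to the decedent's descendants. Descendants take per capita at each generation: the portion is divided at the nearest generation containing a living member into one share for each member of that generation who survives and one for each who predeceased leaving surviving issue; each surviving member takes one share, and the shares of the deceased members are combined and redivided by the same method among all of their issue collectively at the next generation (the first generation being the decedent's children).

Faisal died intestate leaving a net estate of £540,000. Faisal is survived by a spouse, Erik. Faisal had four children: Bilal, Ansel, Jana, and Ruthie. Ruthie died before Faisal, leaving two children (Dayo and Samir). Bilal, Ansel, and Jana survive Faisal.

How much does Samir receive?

Samir receives £27,500.

Erik first takes £100,000, leaving a balance of £440,000. Erik then takes one-half of the balance (£220,000), for a total of £320,000. The remaining £220,000 passes to the descendants.
The descendants' portion (£220,000) is divided at the children's generation into 4 shares of £55,000. Bilal, Ansel, and Jana each take £55,000. The remaining share for the deceased Ruthie (£55,000) is carried to the next generation.
That pool (£55,000) is divided at the grandchildren's generation equally among Dayo and Samir: £27,500 each.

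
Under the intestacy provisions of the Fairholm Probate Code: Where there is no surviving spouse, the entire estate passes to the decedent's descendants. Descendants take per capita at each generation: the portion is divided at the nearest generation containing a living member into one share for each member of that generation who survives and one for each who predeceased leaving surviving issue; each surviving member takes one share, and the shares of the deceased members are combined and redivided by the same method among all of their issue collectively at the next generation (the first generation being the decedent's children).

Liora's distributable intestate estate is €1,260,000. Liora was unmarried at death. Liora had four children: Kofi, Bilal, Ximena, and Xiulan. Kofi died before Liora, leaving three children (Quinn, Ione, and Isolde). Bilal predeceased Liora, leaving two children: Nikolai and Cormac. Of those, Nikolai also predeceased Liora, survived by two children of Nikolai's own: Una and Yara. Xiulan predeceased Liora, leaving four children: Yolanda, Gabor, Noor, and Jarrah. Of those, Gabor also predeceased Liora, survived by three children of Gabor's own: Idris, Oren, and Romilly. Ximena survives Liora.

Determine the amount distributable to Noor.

Noor receives €105,000.

The entire €1,260,000 passes to the descendants.
That amount (€1,260,000) is divided at the children's generation into 4 shares of €315,000. Ximena takes €315,000. The 3 shares of the deceased (Kofi, Bilal, and Xiulan) are combined into a pool of €945,000.
That pool (€945,000) is divided at the grandchildren's generation into 9 shares of €105,000. Quinn, Ione, Isolde, Cormac, Yolanda, Noor, and Jarrah each take €105,000. The 2 shares of the deceased (Nikolai and Gabor) are combined into a pool of €210,000.
That pool (€210,000) is divided at the great-grandchildren's generation equally among Una, Yara, Idris, Oren, and Romilly: €42,000 each.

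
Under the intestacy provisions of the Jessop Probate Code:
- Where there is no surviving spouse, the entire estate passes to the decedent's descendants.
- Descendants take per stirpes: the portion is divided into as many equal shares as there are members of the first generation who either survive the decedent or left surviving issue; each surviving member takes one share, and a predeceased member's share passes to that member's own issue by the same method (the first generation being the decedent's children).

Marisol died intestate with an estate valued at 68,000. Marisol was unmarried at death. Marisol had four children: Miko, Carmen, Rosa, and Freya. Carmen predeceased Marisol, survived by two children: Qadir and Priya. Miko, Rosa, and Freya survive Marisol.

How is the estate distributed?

Miko: 17,000; Qadir: 8,500; Priya: 8,500; Rosa: 17,000; Freya: 17,000

The entire 68,000 passes to the descendants.
That amount (68,000) is divided into 4 shares of 17,000: Miko, Rosa, and Freya each take 17,000; Carmen's 17,000 share passes to Carmen's issue.
Carmen's share (17,000) is divided into 2 shares of 8,500: Qadir and Priya each take 8,500.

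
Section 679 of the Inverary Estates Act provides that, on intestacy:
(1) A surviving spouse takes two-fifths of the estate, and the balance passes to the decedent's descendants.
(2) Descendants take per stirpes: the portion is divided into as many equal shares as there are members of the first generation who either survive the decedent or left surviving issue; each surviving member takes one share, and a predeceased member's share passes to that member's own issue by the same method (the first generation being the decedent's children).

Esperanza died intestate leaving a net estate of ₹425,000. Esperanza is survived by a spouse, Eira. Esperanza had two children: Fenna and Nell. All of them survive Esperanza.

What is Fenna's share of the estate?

Eira takes two-fifths of ₹425,000 = ₹170,000. The remaining ₹255,000 passes to the descendants.
The descendants' portion (₹255,000) is divided into 2 shares of ₹127,500: Fenna and Nell each take ₹127,500.

Fenna receives ₹127,500.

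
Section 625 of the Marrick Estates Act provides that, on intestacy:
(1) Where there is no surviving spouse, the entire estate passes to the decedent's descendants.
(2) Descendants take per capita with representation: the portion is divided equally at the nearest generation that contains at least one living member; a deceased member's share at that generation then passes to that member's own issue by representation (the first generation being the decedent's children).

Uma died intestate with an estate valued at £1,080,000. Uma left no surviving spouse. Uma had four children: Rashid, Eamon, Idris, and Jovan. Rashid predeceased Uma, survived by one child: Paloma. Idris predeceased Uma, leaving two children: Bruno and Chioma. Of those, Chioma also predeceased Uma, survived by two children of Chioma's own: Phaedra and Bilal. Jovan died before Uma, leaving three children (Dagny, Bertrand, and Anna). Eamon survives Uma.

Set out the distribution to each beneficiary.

Paloma: £270,000; Eamon: £270,000; Bruno: £135,000; Phaedra: £67,500; Bilal: £67,500; Dagny: £90,000; Bertrand: £90,000; Anna: £90,000

The entire £1,080,000 passes to the descendants.
That amount (£1,080,000) is divided into 4 shares of £270,000: Eamon takes £270,000; Rashid's £270,000 share passes to Rashid's issue; Idris's £270,000 share passes to Idris's issue; Jovan's £270,000 share passes to Jovan's issue.
Rashid's share (£270,000) passes entirely to Paloma.
Idris's share (£270,000) is divided into 2 shares of £135,000: Bruno takes £135,000; Chioma's £135,000 share passes to Chioma's issue.
Chioma's share (£135,000) is divided into 2 shares of £67,500: Phaedra and Bilal each take £67,500.
Jovan's share (£270,000) is divided into 3 shares of £90,000: Dagny, Bertrand, and Anna each take £90,000.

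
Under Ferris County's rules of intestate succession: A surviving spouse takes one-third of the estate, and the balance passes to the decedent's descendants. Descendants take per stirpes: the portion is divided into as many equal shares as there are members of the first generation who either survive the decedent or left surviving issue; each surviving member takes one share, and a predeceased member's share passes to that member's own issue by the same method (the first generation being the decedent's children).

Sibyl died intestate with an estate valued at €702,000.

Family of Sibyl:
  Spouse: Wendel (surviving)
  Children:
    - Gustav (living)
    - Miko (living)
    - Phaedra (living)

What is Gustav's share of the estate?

Gustav receives €156,000.

Wendel takes one-third of €702,000 = €234,000. The remaining €468,000 passes to the descendants.
The descendants' portion (€468,000) is divided into 3 shares of €156,000: Gustav, Miko, and Phaedra each take €156,000.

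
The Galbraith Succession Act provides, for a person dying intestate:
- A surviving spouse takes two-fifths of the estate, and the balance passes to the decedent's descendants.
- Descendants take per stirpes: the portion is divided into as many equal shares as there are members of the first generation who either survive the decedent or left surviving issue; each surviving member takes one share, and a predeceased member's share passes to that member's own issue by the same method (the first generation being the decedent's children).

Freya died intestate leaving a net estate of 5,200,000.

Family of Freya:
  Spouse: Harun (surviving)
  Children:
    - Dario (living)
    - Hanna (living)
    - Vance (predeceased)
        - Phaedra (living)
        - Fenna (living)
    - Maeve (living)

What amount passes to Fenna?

Harun takes two-fifths of 5,200,000 = 2,080,000. The remaining 3,120,000 passes to the descendants.
The descendants' portion (3,120,000) is divided into 4 shares of 780,000: Dario, Hanna, and Maeve each take 780,000; Vance's 780,000 share passes to Vance's issue.
Vance's share (780,000) is divided into 2 shares of 390,000: Phaedra and Fenna each take 390,000.

Fenna receives 390,000.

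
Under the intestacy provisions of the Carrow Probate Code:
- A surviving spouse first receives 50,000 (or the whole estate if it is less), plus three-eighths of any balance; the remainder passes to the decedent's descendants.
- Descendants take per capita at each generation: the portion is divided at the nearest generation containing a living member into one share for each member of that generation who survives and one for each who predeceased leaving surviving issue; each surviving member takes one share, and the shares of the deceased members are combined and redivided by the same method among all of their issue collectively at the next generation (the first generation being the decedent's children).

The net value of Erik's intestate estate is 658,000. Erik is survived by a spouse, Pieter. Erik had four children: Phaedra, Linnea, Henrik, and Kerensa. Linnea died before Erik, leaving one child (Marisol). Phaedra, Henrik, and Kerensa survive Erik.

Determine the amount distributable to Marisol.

Marisol receives 95,000.

Pieter first takes 50,000, leaving a balance of 608,000. Pieter then takes three-eighths of the balance (228,000), for a total of 278,000. The remaining 380,000 passes to the descendants.
The descendants' portion (380,000) is divided at the children's generation into 4 shares of 95,000. Phaedra, Henrik, and Kerensa each take 95,000. The remaining share for the deceased Linnea (95,000) is carried to the next generation.
That pool (95,000) passes entirely to Marisol, the sole taker at the grandchildren's generation.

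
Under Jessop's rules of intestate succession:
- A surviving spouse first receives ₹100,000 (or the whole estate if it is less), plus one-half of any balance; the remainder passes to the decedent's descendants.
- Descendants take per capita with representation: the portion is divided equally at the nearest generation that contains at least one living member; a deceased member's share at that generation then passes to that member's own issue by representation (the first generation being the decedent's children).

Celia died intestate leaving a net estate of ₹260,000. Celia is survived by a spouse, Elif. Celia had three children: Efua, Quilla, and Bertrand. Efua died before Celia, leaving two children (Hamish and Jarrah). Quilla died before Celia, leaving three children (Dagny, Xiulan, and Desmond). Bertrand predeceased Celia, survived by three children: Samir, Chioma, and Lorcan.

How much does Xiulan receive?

Xiulan receives ₹10,000.

Elif first takes ₹100,000, leaving a balance of ₹160,000. Elif then takes one-half of the balance (₹80,000), for a total of ₹180,000. The remaining ₹80,000 passes to the descendants.
No child survives, so the initial division is made at the grandchildren's generation.
The descendants' portion (₹80,000) is divided into 8 shares of ₹10,000: Hamish, Jarrah, Dagny, Xiulan, Desmond, Samir, Chioma, and Lorcan each take ₹10,000.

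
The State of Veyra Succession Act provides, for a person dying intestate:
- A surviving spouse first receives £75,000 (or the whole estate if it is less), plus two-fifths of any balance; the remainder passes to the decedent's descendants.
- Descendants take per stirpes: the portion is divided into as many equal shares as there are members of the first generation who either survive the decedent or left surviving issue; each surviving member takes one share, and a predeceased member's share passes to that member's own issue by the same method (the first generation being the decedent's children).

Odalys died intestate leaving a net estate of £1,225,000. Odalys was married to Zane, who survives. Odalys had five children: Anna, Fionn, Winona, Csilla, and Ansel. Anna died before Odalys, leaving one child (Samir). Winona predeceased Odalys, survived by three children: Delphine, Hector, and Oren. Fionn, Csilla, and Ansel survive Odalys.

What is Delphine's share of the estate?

Delphine receives £46,000.

Zane first takes £75,000, leaving a balance of £1,150,000. Zane then takes two-fifths of the balance (£460,000), for a total of £535,000. The remaining £690,000 passes to the descendants.
The descendants' portion (£690,000) is divided into 5 shares of £138,000: Fionn, Csilla, and Ansel each take £138,000; Anna's £138,000 share passes to Anna's issue; Winona's £138,000 share passes to Winona's issue.
Anna's share (£138,000) passes entirely to Samir.
Winona's share (£138,000) is divided into 3 shares of £46,000: Delphine, Hector, and Oren each take £46,000.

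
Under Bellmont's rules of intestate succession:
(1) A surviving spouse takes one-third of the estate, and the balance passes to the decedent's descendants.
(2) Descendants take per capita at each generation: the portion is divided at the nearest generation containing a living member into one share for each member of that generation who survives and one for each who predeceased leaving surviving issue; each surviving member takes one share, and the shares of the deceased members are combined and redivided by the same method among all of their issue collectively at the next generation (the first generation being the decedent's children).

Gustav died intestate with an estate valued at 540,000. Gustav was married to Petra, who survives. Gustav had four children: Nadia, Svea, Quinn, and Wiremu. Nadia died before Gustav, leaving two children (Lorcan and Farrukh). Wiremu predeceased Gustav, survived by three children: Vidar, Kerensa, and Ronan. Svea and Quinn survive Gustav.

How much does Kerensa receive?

Kerensa receives 36,000.

Petra takes one-third of 540,000 = 180,000. The remaining 360,000 passes to the descendants.
The descendants' portion (360,000) is divided at the children's generation into 4 shares of 90,000. Svea and Quinn each take 90,000. The 2 shares of the deceased (Nadia and Wiremu) are combined into a pool of 180,000.
That pool (180,000) is divided at the grandchildren's generation equally among Lorcan, Farrukh, Vidar, Kerensa, and Ronan: 36,000 each.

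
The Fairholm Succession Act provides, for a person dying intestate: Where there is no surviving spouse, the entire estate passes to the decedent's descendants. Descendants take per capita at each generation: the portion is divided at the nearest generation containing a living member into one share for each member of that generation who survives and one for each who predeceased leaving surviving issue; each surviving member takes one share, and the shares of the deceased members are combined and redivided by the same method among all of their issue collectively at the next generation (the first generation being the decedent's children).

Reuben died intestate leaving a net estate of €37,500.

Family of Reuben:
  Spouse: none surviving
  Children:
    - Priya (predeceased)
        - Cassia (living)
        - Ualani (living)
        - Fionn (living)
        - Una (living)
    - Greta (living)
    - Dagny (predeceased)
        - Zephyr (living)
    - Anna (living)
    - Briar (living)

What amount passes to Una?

The entire €37,500 passes to the descendants.
That amount (€37,500) is divided at the children's generation into 5 shares of €7,500. Greta, Anna, and Briar each take €7,500. The 2 shares of the deceased (Priya and Dagny) are combined into a pool of €15,000.
That pool (€15,000) is divided at the grandchildren's generation equally among Cassia, Ualani, Fionn, Una, and Zephyr: €3,000 each.

Una receives €3,000.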